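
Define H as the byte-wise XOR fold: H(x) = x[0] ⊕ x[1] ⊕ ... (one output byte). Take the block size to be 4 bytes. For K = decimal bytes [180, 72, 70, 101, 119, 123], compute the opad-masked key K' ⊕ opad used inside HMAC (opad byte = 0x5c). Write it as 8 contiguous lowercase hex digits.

8f5c5c5c

Key decimal bytes [180, 72, 70, 101, 119, 123] = b4 48 46 65 77 7b is 6 bytes > B = 4, so hash it first: H(key) = d3, then zero-pad to 4 bytes: K' = d3 00 00 00.
XOR each byte with 0x5c: d3⊕5c=8f, 00⊕5c=5c, 00⊕5c=5c, 00⊕5c=5c.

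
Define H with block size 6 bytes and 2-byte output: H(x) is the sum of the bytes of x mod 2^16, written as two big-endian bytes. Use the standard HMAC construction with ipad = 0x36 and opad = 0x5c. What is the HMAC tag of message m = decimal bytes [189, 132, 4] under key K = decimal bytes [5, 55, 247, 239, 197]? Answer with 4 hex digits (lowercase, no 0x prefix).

0357

Key decimal bytes [5, 55, 247, 239, 197] = 05 37 f7 ef c5 is 5 bytes ≤ B = 6; zero-pad to 6 bytes: K' = 05 37 f7 ef c5 00.
K' ⊕ ipad = 33 01 c1 d9 f3 36.  K' ⊕ opad = 59 6b ab b3 99 5c.
Inner input = (K'⊕ipad) ∥ m = 33 01 c1 d9 f3 36 ∥ bd 84 04.
Inner hash: sum = 51+1+193+217+243+54+189+132+4 = 1084 → 04 3c.
Outer input = (K'⊕opad) ∥ inner = 59 6b ab b3 99 5c ∥ 04 3c.
Outer hash (tag): sum = 89+107+171+179+153+92+4+60 = 855 → 03 57.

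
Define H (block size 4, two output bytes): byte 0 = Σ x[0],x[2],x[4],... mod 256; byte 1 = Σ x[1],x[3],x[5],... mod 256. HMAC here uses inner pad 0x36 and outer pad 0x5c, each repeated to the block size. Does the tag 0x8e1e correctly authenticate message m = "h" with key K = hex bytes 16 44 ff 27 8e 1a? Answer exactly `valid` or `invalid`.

Key hex bytes 16 44 ff 27 8e 1a is 6 bytes > B = 4, so hash it first: H(key) = a3 85, then zero-pad to 4 bytes: K' = a3 85 00 00.
K' ⊕ ipad = 95 b3 36 36; K' ⊕ opad = ff d9 5c 5c.
Inner hash: even-index sum = 307 mod 256 = 51; odd-index sum = 233 mod 256 = 233 → 33 e9.
Outer hash (recomputed tag): even-index sum = 398 mod 256 = 142; odd-index sum = 542 mod 256 = 30 → 8e 1e.
Recomputed tag = 8e1e; claimed = 8e1e → match.

valid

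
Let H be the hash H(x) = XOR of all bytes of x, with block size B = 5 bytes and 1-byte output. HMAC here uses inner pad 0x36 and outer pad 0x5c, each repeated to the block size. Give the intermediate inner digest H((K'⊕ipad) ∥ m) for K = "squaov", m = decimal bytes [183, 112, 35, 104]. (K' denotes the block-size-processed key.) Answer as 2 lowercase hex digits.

Key "squaov" = 73 71 75 61 6f 76 is 6 bytes > B = 5, so hash it first: H(key) = 0f, then zero-pad to 5 bytes: K' = 0f 00 00 00 00.
K' ⊕ ipad = 39 36 36 36 36.
Inner input = 39 36 36 36 36 ∥ b7 70 23 68.
Inner hash: XOR 39⊕36⊕36⊕36⊕36⊕b7⊕70⊕23⊕68 = b5.

b5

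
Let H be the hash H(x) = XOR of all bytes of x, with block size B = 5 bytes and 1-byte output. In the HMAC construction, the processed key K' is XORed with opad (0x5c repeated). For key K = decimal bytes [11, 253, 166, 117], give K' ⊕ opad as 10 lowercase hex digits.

Key decimal bytes [11, 253, 166, 117] = 0b fd a6 75 is 4 bytes ≤ B = 5; zero-pad to 5 bytes: K' = 0b fd a6 75 00.
XOR each byte with 0x5c: 0b⊕5c=57, fd⊕5c=a1, a6⊕5c=fa, 75⊕5c=29, 00⊕5c=5c.

57a1fa295c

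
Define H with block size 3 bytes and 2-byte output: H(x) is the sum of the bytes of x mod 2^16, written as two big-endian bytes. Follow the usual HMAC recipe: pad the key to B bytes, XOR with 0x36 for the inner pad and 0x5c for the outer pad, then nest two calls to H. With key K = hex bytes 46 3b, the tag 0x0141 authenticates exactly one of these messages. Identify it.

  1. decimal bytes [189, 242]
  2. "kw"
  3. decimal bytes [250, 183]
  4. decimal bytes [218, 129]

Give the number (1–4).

1

Key hex bytes 46 3b is 2 bytes ≤ B = 3; zero-pad to 3 bytes: K' = 46 3b 00.
K' ⊕ ipad = 70 0d 36; K' ⊕ opad = 1a 67 5c.
m1: inner = H(70 0d 36 bd f2) = 02 62; tag = H(1a 67 5c 02 62) = 0141 ← matches
m2: inner = H(70 0d 36 6b 77) = 01 95; tag = H(1a 67 5c 01 95) = 0173
m3: inner = H(70 0d 36 fa b7) = 02 64; tag = H(1a 67 5c 02 64) = 0143
m4: inner = H(70 0d 36 da 81) = 02 0e; tag = H(1a 67 5c 02 0e) = 00ed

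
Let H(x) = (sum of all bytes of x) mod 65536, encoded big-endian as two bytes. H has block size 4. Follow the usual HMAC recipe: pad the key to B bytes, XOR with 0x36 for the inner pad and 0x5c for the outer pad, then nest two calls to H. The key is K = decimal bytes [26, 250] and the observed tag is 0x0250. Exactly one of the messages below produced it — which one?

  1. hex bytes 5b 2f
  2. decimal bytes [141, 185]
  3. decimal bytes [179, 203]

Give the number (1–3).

Key decimal bytes [26, 250] = 1a fa is 2 bytes ≤ B = 4; zero-pad to 4 bytes: K' = 1a fa 00 00.
K' ⊕ ipad = 2c cc 36 36; K' ⊕ opad = 46 a6 5c 5c.
m1: inner = H(2c cc 36 36 5b 2f) = 01 ee; tag = H(46 a6 5c 5c 01 ee) = 0293
m2: inner = H(2c cc 36 36 8d b9) = 02 aa; tag = H(46 a6 5c 5c 02 aa) = 0250 ← matches
m3: inner = H(2c cc 36 36 b3 cb) = 02 e2; tag = H(46 a6 5c 5c 02 e2) = 0288

2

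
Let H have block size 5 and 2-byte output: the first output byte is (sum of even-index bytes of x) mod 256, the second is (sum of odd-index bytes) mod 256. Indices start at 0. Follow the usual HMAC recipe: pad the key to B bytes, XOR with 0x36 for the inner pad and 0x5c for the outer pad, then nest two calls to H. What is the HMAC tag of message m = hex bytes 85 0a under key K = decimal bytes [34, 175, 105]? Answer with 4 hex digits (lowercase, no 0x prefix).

Key decimal bytes [34, 175, 105] = 22 af 69 is 3 bytes ≤ B = 5; zero-pad to 5 bytes: K' = 22 af 69 00 00.
K' ⊕ ipad = 14 99 5f 36 36.  K' ⊕ opad = 7e f3 35 5c 5c.
Inner input = (K'⊕ipad) ∥ m = 14 99 5f 36 36 ∥ 85 0a.
Inner hash: even-index sum = 179 mod 256 = 179; odd-index sum = 340 mod 256 = 84 → b3 54.
Outer input = (K'⊕opad) ∥ inner = 7e f3 35 5c 5c ∥ b3 54.
Outer hash (tag): even-index sum = 355 mod 256 = 99; odd-index sum = 514 mod 256 = 2 → 63 02.

6302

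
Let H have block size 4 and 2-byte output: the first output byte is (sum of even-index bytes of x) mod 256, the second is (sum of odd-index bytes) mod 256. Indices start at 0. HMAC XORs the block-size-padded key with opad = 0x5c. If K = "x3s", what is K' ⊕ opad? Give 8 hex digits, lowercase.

246f2f5c

Key "x3s" = 78 33 73 is 3 bytes ≤ B = 4; zero-pad to 4 bytes: K' = 78 33 73 00.
XOR each byte with 0x5c: 78⊕5c=24, 33⊕5c=6f, 73⊕5c=2f, 00⊕5c=5c.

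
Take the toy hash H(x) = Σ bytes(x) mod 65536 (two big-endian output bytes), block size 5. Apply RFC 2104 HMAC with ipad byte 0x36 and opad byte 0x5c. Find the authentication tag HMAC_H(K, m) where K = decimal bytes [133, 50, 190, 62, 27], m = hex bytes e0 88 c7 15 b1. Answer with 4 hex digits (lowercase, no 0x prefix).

Key decimal bytes [133, 50, 190, 62, 27] = 85 32 be 3e 1b is exactly B = 5 bytes: K' = 85 32 be 3e 1b.
K' ⊕ ipad = b3 04 88 08 2d.  K' ⊕ opad = d9 6e e2 62 47.
Inner input = (K'⊕ipad) ∥ m = b3 04 88 08 2d ∥ e0 88 c7 15 b1.
Inner hash: sum = 179+4+136+8+45+224+136+199+21+177 = 1129 → 04 69.
Outer input = (K'⊕opad) ∥ inner = d9 6e e2 62 47 ∥ 04 69.
Outer hash (tag): sum = 217+110+226+98+71+4+105 = 831 → 03 3f.

033f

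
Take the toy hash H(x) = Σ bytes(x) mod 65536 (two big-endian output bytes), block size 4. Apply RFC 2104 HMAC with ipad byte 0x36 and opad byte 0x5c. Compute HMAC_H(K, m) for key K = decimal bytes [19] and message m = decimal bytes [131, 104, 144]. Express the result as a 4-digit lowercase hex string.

Key decimal bytes [19] = 13 is 1 byte ≤ B = 4; zero-pad to 4 bytes: K' = 13 00 00 00.
K' ⊕ ipad = 25 36 36 36.  K' ⊕ opad = 4f 5c 5c 5c.
Inner input = (K'⊕ipad) ∥ m = 25 36 36 36 ∥ 83 68 90.
Inner hash: sum = 37+54+54+54+131+104+144 = 578 → 02 42.
Outer input = (K'⊕opad) ∥ inner = 4f 5c 5c 5c ∥ 02 42.
Outer hash (tag): sum = 79+92+92+92+2+66 = 423 → 01 a7.

01a7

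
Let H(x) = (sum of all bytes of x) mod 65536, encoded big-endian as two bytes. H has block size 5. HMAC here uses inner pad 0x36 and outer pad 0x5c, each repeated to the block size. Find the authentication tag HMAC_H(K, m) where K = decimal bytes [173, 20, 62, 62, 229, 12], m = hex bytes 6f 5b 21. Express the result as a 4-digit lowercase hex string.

Key decimal bytes [173, 20, 62, 62, 229, 12] = ad 14 3e 3e e5 0c is 6 bytes > B = 5, so hash it first: H(key) = 02 2e, then zero-pad to 5 bytes: K' = 02 2e 00 00 00.
K' ⊕ ipad = 34 18 36 36 36.  K' ⊕ opad = 5e 72 5c 5c 5c.
Inner input = (K'⊕ipad) ∥ m = 34 18 36 36 36 ∥ 6f 5b 21.
Inner hash: sum = 52+24+54+54+54+111+91+33 = 473 → 01 d9.
Outer input = (K'⊕opad) ∥ inner = 5e 72 5c 5c 5c ∥ 01 d9.
Outer hash (tag): sum = 94+114+92+92+92+1+217 = 702 → 02 be.

02be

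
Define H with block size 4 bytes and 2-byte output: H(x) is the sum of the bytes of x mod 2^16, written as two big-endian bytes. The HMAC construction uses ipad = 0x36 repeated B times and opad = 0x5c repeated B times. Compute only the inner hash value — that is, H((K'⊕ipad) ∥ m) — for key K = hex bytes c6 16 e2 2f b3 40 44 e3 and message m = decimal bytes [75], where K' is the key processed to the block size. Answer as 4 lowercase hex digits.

011a

Key hex bytes c6 16 e2 2f b3 40 44 e3 is 8 bytes > B = 4, so hash it first: H(key) = 04 07, then zero-pad to 4 bytes: K' = 04 07 00 00.
K' ⊕ ipad = 32 31 36 36.
Inner input = 32 31 36 36 ∥ 4b.
Inner hash: sum = 50+49+54+54+75 = 282 → 01 1a.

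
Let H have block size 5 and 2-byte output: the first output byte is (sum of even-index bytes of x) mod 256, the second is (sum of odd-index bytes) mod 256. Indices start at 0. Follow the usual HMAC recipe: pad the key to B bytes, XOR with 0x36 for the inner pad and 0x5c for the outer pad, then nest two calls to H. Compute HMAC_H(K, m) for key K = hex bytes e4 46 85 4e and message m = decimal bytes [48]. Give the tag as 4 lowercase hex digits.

05e7

Key hex bytes e4 46 85 4e is 4 bytes ≤ B = 5; zero-pad to 5 bytes: K' = e4 46 85 4e 00.
K' ⊕ ipad = d2 70 b3 78 36.  K' ⊕ opad = b8 1a d9 12 5c.
Inner input = (K'⊕ipad) ∥ m = d2 70 b3 78 36 ∥ 30.
Inner hash: even-index sum = 443 mod 256 = 187; odd-index sum = 280 mod 256 = 24 → bb 18.
Outer input = (K'⊕opad) ∥ inner = b8 1a d9 12 5c ∥ bb 18.
Outer hash (tag): even-index sum = 517 mod 256 = 5; odd-index sum = 231 mod 256 = 231 → 05 e7.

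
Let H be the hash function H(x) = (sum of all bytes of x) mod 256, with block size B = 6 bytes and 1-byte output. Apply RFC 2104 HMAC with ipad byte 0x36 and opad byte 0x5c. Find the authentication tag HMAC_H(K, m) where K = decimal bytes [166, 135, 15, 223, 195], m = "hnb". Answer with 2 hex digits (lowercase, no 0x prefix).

6c

Key decimal bytes [166, 135, 15, 223, 195] = a6 87 0f df c3 is 5 bytes ≤ B = 6; zero-pad to 6 bytes: K' = a6 87 0f df c3 00.
K' ⊕ ipad = 90 b1 39 e9 f5 36.  K' ⊕ opad = fa db 53 83 9f 5c.
Inner input = (K'⊕ipad) ∥ m = 90 b1 39 e9 f5 36 ∥ 68 6e 62.
Inner hash: sum = 144+177+57+233+245+54+104+110+98 = 1222; mod 256 = 198 → c6.
Outer input = (K'⊕opad) ∥ inner = fa db 53 83 9f 5c ∥ c6.
Outer hash (tag): sum = 250+219+83+131+159+92+198 = 1132; mod 256 = 108 → 6c.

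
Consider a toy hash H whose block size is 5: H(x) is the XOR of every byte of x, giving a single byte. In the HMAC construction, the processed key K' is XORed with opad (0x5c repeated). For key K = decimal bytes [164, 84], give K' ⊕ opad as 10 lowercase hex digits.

f8085c5c5c

Key decimal bytes [164, 84] = a4 54 is 2 bytes ≤ B = 5; zero-pad to 5 bytes: K' = a4 54 00 00 00.
XOR each byte with 0x5c: a4⊕5c=f8, 54⊕5c=08, 00⊕5c=5c, 00⊕5c=5c, 00⊕5c=5c.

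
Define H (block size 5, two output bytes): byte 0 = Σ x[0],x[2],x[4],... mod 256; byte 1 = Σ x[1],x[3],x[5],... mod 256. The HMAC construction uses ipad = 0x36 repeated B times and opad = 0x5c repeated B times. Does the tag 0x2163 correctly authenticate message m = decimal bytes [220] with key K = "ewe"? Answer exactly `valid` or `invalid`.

Key "ewe" = 65 77 65 is 3 bytes ≤ B = 5; zero-pad to 5 bytes: K' = 65 77 65 00 00.
K' ⊕ ipad = 53 41 53 36 36; K' ⊕ opad = 39 2b 39 5c 5c.
Inner hash: even-index sum = 220 mod 256 = 220; odd-index sum = 339 mod 256 = 83 → dc 53.
Outer hash (recomputed tag): even-index sum = 289 mod 256 = 33; odd-index sum = 355 mod 256 = 99 → 21 63.
Recomputed tag = 2163; claimed = 2163 → match.

valid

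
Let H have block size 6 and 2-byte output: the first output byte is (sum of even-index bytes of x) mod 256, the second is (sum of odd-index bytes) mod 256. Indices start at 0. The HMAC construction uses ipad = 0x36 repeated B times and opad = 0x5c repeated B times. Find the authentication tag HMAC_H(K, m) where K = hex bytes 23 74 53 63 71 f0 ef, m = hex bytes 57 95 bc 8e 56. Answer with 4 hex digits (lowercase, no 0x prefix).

f7d3

Key hex bytes 23 74 53 63 71 f0 ef is 7 bytes > B = 6, so hash it first: H(key) = d6 c7, then zero-pad to 6 bytes: K' = d6 c7 00 00 00 00.
K' ⊕ ipad = e0 f1 36 36 36 36.  K' ⊕ opad = 8a 9b 5c 5c 5c 5c.
Inner input = (K'⊕ipad) ∥ m = e0 f1 36 36 36 36 ∥ 57 95 bc 8e 56.
Inner hash: even-index sum = 693 mod 256 = 181; odd-index sum = 640 mod 256 = 128 → b5 80.
Outer input = (K'⊕opad) ∥ inner = 8a 9b 5c 5c 5c 5c ∥ b5 80.
Outer hash (tag): even-index sum = 503 mod 256 = 247; odd-index sum = 467 mod 256 = 211 → f7 d3.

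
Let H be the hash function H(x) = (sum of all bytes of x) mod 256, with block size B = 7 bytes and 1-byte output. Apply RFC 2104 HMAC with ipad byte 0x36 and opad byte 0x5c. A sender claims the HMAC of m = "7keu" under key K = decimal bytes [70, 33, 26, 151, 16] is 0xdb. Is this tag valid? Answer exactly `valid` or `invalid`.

invalid

Key decimal bytes [70, 33, 26, 151, 16] = 46 21 1a 97 10 is 5 bytes ≤ B = 7; zero-pad to 7 bytes: K' = 46 21 1a 97 10 00 00.
K' ⊕ ipad = 70 17 2c a1 26 36 36; K' ⊕ opad = 1a 7d 46 cb 4c 5c 5c.
Inner hash: sum = 112+23+44+161+38+54+54+55+107+101+117 = 866; mod 256 = 98 → 62.
Outer hash (recomputed tag): sum = 26+125+70+203+76+92+92+98 = 782; mod 256 = 14 → 0e.
Recomputed tag = 0e; claimed = db → mismatch.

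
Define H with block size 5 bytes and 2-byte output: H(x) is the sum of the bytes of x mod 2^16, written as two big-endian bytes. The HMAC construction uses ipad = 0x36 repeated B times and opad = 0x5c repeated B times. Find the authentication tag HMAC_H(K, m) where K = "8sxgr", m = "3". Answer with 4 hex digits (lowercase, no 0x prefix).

018a

Key "8sxgr" = 38 73 78 67 72 is exactly B = 5 bytes: K' = 38 73 78 67 72.
K' ⊕ ipad = 0e 45 4e 51 44.  K' ⊕ opad = 64 2f 24 3b 2e.
Inner input = (K'⊕ipad) ∥ m = 0e 45 4e 51 44 ∥ 33.
Inner hash: sum = 14+69+78+81+68+51 = 361 → 01 69.
Outer input = (K'⊕opad) ∥ inner = 64 2f 24 3b 2e ∥ 01 69.
Outer hash (tag): sum = 100+47+36+59+46+1+105 = 394 → 01 8a.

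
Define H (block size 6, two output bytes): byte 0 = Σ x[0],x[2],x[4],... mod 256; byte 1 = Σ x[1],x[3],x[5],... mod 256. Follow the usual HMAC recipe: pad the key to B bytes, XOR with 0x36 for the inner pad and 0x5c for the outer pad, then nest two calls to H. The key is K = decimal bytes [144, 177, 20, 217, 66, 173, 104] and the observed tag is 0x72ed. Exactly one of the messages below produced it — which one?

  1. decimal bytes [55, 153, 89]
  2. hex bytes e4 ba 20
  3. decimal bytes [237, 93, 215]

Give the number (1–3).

3

Key decimal bytes [144, 177, 20, 217, 66, 173, 104] = 90 b1 14 d9 42 ad 68 is 7 bytes > B = 6, so hash it first: H(key) = 4e 37, then zero-pad to 6 bytes: K' = 4e 37 00 00 00 00.
K' ⊕ ipad = 78 01 36 36 36 36; K' ⊕ opad = 12 6b 5c 5c 5c 5c.
m1: inner = H(78 01 36 36 36 36 37 99 59) = 74 06; tag = H(12 6b 5c 5c 5c 5c 74 06) = 3e29
m2: inner = H(78 01 36 36 36 36 e4 ba 20) = e8 27; tag = H(12 6b 5c 5c 5c 5c e8 27) = b24a
m3: inner = H(78 01 36 36 36 36 ed 5d d7) = a8 ca; tag = H(12 6b 5c 5c 5c 5c a8 ca) = 72ed ← matches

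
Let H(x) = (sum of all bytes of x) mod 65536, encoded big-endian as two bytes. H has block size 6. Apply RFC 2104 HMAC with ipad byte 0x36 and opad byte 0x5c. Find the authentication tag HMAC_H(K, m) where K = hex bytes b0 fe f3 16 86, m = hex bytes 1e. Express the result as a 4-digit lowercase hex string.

03f7

Key hex bytes b0 fe f3 16 86 is 5 bytes ≤ B = 6; zero-pad to 6 bytes: K' = b0 fe f3 16 86 00.
K' ⊕ ipad = 86 c8 c5 20 b0 36.  K' ⊕ opad = ec a2 af 4a da 5c.
Inner input = (K'⊕ipad) ∥ m = 86 c8 c5 20 b0 36 ∥ 1e.
Inner hash: sum = 134+200+197+32+176+54+30 = 823 → 03 37.
Outer input = (K'⊕opad) ∥ inner = ec a2 af 4a da 5c ∥ 03 37.
Outer hash (tag): sum = 236+162+175+74+218+92+3+55 = 1015 → 03 f7.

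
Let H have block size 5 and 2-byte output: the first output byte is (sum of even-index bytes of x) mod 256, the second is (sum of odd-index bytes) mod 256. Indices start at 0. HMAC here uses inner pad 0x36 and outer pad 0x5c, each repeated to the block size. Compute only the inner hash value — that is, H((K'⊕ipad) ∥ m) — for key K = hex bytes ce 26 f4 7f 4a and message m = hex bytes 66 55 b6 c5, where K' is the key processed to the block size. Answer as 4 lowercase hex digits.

Key hex bytes ce 26 f4 7f 4a is exactly B = 5 bytes: K' = ce 26 f4 7f 4a.
K' ⊕ ipad = f8 10 c2 49 7c.
Inner input = f8 10 c2 49 7c ∥ 66 55 b6 c5.
Inner hash: even-index sum = 848 mod 256 = 80; odd-index sum = 373 mod 256 = 117 → 50 75.

5075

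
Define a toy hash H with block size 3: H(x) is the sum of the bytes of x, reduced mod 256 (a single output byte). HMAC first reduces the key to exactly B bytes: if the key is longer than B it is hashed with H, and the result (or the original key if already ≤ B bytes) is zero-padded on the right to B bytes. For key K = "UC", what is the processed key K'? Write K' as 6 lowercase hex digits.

554300

Key "UC" = 55 43 is 2 bytes ≤ B = 3; zero-pad to 3 bytes: K' = 55 43 00.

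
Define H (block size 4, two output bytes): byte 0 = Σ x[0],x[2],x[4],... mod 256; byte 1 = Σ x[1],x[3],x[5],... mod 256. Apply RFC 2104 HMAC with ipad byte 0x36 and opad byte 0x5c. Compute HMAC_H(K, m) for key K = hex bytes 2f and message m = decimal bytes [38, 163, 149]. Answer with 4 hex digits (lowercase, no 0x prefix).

Key hex bytes 2f is 1 byte ≤ B = 4; zero-pad to 4 bytes: K' = 2f 00 00 00.
K' ⊕ ipad = 19 36 36 36.  K' ⊕ opad = 73 5c 5c 5c.
Inner input = (K'⊕ipad) ∥ m = 19 36 36 36 ∥ 26 a3 95.
Inner hash: even-index sum = 266 mod 256 = 10; odd-index sum = 271 mod 256 = 15 → 0a 0f.
Outer input = (K'⊕opad) ∥ inner = 73 5c 5c 5c ∥ 0a 0f.
Outer hash (tag): even-index sum = 217 mod 256 = 217; odd-index sum = 199 mod 256 = 199 → d9 c7.

d9c7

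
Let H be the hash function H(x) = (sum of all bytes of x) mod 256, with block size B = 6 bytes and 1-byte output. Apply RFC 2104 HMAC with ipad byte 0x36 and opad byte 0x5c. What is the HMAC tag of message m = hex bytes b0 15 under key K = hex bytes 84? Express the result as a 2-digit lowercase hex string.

29

Key hex bytes 84 is 1 byte ≤ B = 6; zero-pad to 6 bytes: K' = 84 00 00 00 00 00.
K' ⊕ ipad = b2 36 36 36 36 36.  K' ⊕ opad = d8 5c 5c 5c 5c 5c.
Inner input = (K'⊕ipad) ∥ m = b2 36 36 36 36 36 ∥ b0 15.
Inner hash: sum = 178+54+54+54+54+54+176+21 = 645; mod 256 = 133 → 85.
Outer input = (K'⊕opad) ∥ inner = d8 5c 5c 5c 5c 5c ∥ 85.
Outer hash (tag): sum = 216+92+92+92+92+92+133 = 809; mod 256 = 41 → 29.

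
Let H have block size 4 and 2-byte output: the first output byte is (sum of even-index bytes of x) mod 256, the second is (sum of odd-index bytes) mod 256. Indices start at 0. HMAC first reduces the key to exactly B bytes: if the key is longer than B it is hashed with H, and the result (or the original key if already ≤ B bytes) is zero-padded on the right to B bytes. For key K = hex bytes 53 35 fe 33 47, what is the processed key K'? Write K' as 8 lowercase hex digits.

|K| = 5 > B = 4, so first hash the key.
H(K): even-index sum = 408 mod 256 = 152; odd-index sum = 104 mod 256 = 104 → 98 68.
Zero-pad H(K) = 98 68 to 4 bytes: K' = 98 68 00 00.

98680000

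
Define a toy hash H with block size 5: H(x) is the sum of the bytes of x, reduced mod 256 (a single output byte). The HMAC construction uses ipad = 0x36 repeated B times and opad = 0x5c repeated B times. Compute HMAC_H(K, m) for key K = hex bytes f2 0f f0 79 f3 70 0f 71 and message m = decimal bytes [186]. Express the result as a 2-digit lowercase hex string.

8e

Key hex bytes f2 0f f0 79 f3 70 0f 71 is 8 bytes > B = 5, so hash it first: H(key) = 4d, then zero-pad to 5 bytes: K' = 4d 00 00 00 00.
K' ⊕ ipad = 7b 36 36 36 36.  K' ⊕ opad = 11 5c 5c 5c 5c.
Inner input = (K'⊕ipad) ∥ m = 7b 36 36 36 36 ∥ ba.
Inner hash: sum = 123+54+54+54+54+186 = 525; mod 256 = 13 → 0d.
Outer input = (K'⊕opad) ∥ inner = 11 5c 5c 5c 5c ∥ 0d.
Outer hash (tag): sum = 17+92+92+92+92+13 = 398; mod 256 = 142 → 8e.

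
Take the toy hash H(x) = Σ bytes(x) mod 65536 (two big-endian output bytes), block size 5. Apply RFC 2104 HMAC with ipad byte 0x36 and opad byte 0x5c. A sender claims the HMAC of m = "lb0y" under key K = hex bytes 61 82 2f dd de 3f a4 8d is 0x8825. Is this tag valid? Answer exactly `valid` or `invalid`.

invalid

Key hex bytes 61 82 2f dd de 3f a4 8d is 8 bytes > B = 5, so hash it first: H(key) = 04 3d, then zero-pad to 5 bytes: K' = 04 3d 00 00 00.
K' ⊕ ipad = 32 0b 36 36 36; K' ⊕ opad = 58 61 5c 5c 5c.
Inner hash: sum = 50+11+54+54+54+108+98+48+121 = 598 → 02 56.
Outer hash (recomputed tag): sum = 88+97+92+92+92+2+86 = 549 → 02 25.
Recomputed tag = 0225; claimed = 8825 → mismatch.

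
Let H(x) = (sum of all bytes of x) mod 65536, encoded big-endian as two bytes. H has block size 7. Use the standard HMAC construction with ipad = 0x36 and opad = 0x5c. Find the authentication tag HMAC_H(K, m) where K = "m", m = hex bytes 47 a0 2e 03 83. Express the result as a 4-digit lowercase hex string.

0296

Key "m" = 6d is 1 byte ≤ B = 7; zero-pad to 7 bytes: K' = 6d 00 00 00 00 00 00.
K' ⊕ ipad = 5b 36 36 36 36 36 36.  K' ⊕ opad = 31 5c 5c 5c 5c 5c 5c.
Inner input = (K'⊕ipad) ∥ m = 5b 36 36 36 36 36 36 ∥ 47 a0 2e 03 83.
Inner hash: sum = 91+54+54+54+54+54+54+71+160+46+3+131 = 826 → 03 3a.
Outer input = (K'⊕opad) ∥ inner = 31 5c 5c 5c 5c 5c 5c ∥ 03 3a.
Outer hash (tag): sum = 49+92+92+92+92+92+92+3+58 = 662 → 02 96.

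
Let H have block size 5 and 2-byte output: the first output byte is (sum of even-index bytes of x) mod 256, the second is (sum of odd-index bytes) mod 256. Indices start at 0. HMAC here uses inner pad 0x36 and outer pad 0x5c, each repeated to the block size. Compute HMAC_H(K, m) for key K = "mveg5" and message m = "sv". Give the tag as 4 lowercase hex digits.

d78c

Key "mveg5" = 6d 76 65 67 35 is exactly B = 5 bytes: K' = 6d 76 65 67 35.
K' ⊕ ipad = 5b 40 53 51 03.  K' ⊕ opad = 31 2a 39 3b 69.
Inner input = (K'⊕ipad) ∥ m = 5b 40 53 51 03 ∥ 73 76.
Inner hash: even-index sum = 295 mod 256 = 39; odd-index sum = 260 mod 256 = 4 → 27 04.
Outer input = (K'⊕opad) ∥ inner = 31 2a 39 3b 69 ∥ 27 04.
Outer hash (tag): even-index sum = 215 mod 256 = 215; odd-index sum = 140 mod 256 = 140 → d7 8c.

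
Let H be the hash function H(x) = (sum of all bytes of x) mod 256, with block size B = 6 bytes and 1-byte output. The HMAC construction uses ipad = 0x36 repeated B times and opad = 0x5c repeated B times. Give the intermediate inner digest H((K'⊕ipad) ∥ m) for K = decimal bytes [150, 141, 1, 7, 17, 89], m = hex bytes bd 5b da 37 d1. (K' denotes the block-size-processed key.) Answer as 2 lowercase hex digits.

53

Key decimal bytes [150, 141, 1, 7, 17, 89] = 96 8d 01 07 11 59 is exactly B = 6 bytes: K' = 96 8d 01 07 11 59.
K' ⊕ ipad = a0 bb 37 31 27 6f.
Inner input = a0 bb 37 31 27 6f ∥ bd 5b da 37 d1.
Inner hash: sum = 160+187+55+49+39+111+189+91+218+55+209 = 1363; mod 256 = 83 → 53.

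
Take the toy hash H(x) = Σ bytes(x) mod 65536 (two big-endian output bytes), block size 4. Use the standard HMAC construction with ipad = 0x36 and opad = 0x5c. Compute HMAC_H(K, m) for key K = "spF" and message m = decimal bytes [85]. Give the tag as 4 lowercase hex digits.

Key "spF" = 73 70 46 is 3 bytes ≤ B = 4; zero-pad to 4 bytes: K' = 73 70 46 00.
K' ⊕ ipad = 45 46 70 36.  K' ⊕ opad = 2f 2c 1a 5c.
Inner input = (K'⊕ipad) ∥ m = 45 46 70 36 ∥ 55.
Inner hash: sum = 69+70+112+54+85 = 390 → 01 86.
Outer input = (K'⊕opad) ∥ inner = 2f 2c 1a 5c ∥ 01 86.
Outer hash (tag): sum = 47+44+26+92+1+134 = 344 → 01 58.

0158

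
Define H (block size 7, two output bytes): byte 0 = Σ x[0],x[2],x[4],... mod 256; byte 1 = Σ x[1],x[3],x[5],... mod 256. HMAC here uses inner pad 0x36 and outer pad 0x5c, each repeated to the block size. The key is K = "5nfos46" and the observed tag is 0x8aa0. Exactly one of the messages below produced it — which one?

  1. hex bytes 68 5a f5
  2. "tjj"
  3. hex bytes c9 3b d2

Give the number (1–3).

Key "5nfos46" = 35 6e 66 6f 73 34 36 is exactly B = 7 bytes: K' = 35 6e 66 6f 73 34 36.
K' ⊕ ipad = 03 58 50 59 45 02 00; K' ⊕ opad = 69 32 3a 33 2f 68 6a.
m1: inner = H(03 58 50 59 45 02 00 68 5a f5) = f2 10; tag = H(69 32 3a 33 2f 68 6a f2 10) = 4cbf
m2: inner = H(03 58 50 59 45 02 00 74 6a 6a) = 02 91; tag = H(69 32 3a 33 2f 68 6a 02 91) = cdcf
m3: inner = H(03 58 50 59 45 02 00 c9 3b d2) = d3 4e; tag = H(69 32 3a 33 2f 68 6a d3 4e) = 8aa0 ← matches

3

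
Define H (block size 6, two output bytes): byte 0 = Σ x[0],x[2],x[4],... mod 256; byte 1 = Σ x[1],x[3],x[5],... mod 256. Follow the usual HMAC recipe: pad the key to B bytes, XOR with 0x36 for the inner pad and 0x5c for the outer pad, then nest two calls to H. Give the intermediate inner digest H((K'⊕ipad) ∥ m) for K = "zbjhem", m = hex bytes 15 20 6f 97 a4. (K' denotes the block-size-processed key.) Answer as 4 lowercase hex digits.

Key "zbjhem" = 7a 62 6a 68 65 6d is exactly B = 6 bytes: K' = 7a 62 6a 68 65 6d.
K' ⊕ ipad = 4c 54 5c 5e 53 5b.
Inner input = 4c 54 5c 5e 53 5b ∥ 15 20 6f 97 a4.
Inner hash: even-index sum = 547 mod 256 = 35; odd-index sum = 452 mod 256 = 196 → 23 c4.

23c4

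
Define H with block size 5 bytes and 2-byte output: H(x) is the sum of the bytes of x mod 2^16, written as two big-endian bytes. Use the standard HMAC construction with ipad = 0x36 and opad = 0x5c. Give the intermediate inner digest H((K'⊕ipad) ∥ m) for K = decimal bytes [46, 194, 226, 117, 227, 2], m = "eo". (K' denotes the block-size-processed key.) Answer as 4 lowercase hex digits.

01c5

Key decimal bytes [46, 194, 226, 117, 227, 2] = 2e c2 e2 75 e3 02 is 6 bytes > B = 5, so hash it first: H(key) = 03 2c, then zero-pad to 5 bytes: K' = 03 2c 00 00 00.
K' ⊕ ipad = 35 1a 36 36 36.
Inner input = 35 1a 36 36 36 ∥ 65 6f.
Inner hash: sum = 53+26+54+54+54+101+111 = 453 → 01 c5.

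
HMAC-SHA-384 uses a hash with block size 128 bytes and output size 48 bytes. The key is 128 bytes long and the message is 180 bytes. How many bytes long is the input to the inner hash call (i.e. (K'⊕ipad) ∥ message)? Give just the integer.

308

Key is 128 ≤ 128 bytes, zero-padded: |K'| = 128.
Inner input = (K'⊕ipad) ∥ m → 128 + 180 = 308 bytes.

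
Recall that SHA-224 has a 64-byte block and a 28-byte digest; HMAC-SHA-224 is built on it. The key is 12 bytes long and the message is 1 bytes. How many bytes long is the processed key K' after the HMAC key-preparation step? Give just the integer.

Key is 12 ≤ 64 bytes, zero-padded: |K'| = 64.

64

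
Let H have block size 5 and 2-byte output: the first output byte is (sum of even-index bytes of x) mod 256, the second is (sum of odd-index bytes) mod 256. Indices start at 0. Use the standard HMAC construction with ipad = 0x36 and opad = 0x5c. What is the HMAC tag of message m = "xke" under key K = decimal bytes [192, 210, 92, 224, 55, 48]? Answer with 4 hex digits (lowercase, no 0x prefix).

Key decimal bytes [192, 210, 92, 224, 55, 48] = c0 d2 5c e0 37 30 is 6 bytes > B = 5, so hash it first: H(key) = 53 e2, then zero-pad to 5 bytes: K' = 53 e2 00 00 00.
K' ⊕ ipad = 65 d4 36 36 36.  K' ⊕ opad = 0f be 5c 5c 5c.
Inner input = (K'⊕ipad) ∥ m = 65 d4 36 36 36 ∥ 78 6b 65.
Inner hash: even-index sum = 316 mod 256 = 60; odd-index sum = 487 mod 256 = 231 → 3c e7.
Outer input = (K'⊕opad) ∥ inner = 0f be 5c 5c 5c ∥ 3c e7.
Outer hash (tag): even-index sum = 430 mod 256 = 174; odd-index sum = 342 mod 256 = 86 → ae 56.

ae56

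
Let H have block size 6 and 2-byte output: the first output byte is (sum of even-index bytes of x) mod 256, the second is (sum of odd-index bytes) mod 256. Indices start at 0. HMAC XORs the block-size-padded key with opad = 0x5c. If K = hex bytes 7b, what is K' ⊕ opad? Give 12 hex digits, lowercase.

Key hex bytes 7b is 1 byte ≤ B = 6; zero-pad to 6 bytes: K' = 7b 00 00 00 00 00.
XOR each byte with 0x5c: 7b⊕5c=27, 00⊕5c=5c, 00⊕5c=5c, 00⊕5c=5c, 00⊕5c=5c, 00⊕5c=5c.

275c5c5c5c5c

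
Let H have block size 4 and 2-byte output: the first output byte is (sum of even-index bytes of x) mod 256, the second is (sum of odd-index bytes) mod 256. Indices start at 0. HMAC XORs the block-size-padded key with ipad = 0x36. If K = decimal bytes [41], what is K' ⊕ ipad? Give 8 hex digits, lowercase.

Key decimal bytes [41] = 29 is 1 byte ≤ B = 4; zero-pad to 4 bytes: K' = 29 00 00 00.
XOR each byte with 0x36: 29⊕36=1f, 00⊕36=36, 00⊕36=36, 00⊕36=36.

1f363636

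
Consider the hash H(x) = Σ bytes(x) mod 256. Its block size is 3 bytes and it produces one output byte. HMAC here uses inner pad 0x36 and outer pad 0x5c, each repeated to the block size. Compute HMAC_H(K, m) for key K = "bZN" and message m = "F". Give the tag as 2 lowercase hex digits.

Key "bZN" = 62 5a 4e is exactly B = 3 bytes: K' = 62 5a 4e.
K' ⊕ ipad = 54 6c 78.  K' ⊕ opad = 3e 06 12.
Inner input = (K'⊕ipad) ∥ m = 54 6c 78 ∥ 46.
Inner hash: sum = 84+108+120+70 = 382; mod 256 = 126 → 7e.
Outer input = (K'⊕opad) ∥ inner = 3e 06 12 ∥ 7e.
Outer hash (tag): sum = 62+6+18+126 = 212 → d4.

d4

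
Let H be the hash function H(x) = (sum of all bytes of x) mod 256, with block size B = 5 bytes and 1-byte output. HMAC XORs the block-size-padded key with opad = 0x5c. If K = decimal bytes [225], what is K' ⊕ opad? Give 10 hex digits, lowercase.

bd5c5c5c5c

Key decimal bytes [225] = e1 is 1 byte ≤ B = 5; zero-pad to 5 bytes: K' = e1 00 00 00 00.
XOR each byte with 0x5c: e1⊕5c=bd, 00⊕5c=5c, 00⊕5c=5c, 00⊕5c=5c, 00⊕5c=5c.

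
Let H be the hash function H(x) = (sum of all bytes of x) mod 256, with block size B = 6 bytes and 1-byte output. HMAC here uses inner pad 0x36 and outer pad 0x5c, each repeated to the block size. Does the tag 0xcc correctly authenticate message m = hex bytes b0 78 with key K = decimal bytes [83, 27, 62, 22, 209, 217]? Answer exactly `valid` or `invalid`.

Key decimal bytes [83, 27, 62, 22, 209, 217] = 53 1b 3e 16 d1 d9 is exactly B = 6 bytes: K' = 53 1b 3e 16 d1 d9.
K' ⊕ ipad = 65 2d 08 20 e7 ef; K' ⊕ opad = 0f 47 62 4a 8d 85.
Inner hash: sum = 101+45+8+32+231+239+176+120 = 952; mod 256 = 184 → b8.
Outer hash (recomputed tag): sum = 15+71+98+74+141+133+184 = 716; mod 256 = 204 → cc.
Recomputed tag = cc; claimed = cc → match.

valid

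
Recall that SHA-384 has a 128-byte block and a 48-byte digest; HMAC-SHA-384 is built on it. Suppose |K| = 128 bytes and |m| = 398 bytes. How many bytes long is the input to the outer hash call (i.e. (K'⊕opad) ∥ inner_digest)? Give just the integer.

Key is 128 ≤ 128 bytes, zero-padded: |K'| = 128.
Outer input = (K'⊕opad) ∥ H(inner) → 128 + 48 = 176 bytes.

176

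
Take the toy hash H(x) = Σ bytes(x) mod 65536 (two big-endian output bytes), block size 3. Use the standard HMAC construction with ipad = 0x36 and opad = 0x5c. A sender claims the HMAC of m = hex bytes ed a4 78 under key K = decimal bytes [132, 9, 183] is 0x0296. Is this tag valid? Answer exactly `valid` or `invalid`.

Key decimal bytes [132, 9, 183] = 84 09 b7 is exactly B = 3 bytes: K' = 84 09 b7.
K' ⊕ ipad = b2 3f 81; K' ⊕ opad = d8 55 eb.
Inner hash: sum = 178+63+129+237+164+120 = 891 → 03 7b.
Outer hash (recomputed tag): sum = 216+85+235+3+123 = 662 → 02 96.
Recomputed tag = 0296; claimed = 0296 → match.

valid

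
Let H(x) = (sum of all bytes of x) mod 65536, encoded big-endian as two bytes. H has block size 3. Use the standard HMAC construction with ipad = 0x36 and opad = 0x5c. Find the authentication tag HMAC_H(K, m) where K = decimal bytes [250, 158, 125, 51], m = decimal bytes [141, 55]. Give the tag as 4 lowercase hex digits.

017b

Key decimal bytes [250, 158, 125, 51] = fa 9e 7d 33 is 4 bytes > B = 3, so hash it first: H(key) = 02 48, then zero-pad to 3 bytes: K' = 02 48 00.
K' ⊕ ipad = 34 7e 36.  K' ⊕ opad = 5e 14 5c.
Inner input = (K'⊕ipad) ∥ m = 34 7e 36 ∥ 8d 37.
Inner hash: sum = 52+126+54+141+55 = 428 → 01 ac.
Outer input = (K'⊕opad) ∥ inner = 5e 14 5c ∥ 01 ac.
Outer hash (tag): sum = 94+20+92+1+172 = 379 → 01 7b.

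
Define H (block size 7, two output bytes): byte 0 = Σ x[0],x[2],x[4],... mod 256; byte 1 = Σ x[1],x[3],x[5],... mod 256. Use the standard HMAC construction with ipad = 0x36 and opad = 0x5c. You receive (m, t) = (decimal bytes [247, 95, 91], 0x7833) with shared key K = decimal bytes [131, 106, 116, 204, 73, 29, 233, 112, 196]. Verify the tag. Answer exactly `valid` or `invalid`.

Key decimal bytes [131, 106, 116, 204, 73, 29, 233, 112, 196] = 83 6a 74 cc 49 1d e9 70 c4 is 9 bytes > B = 7, so hash it first: H(key) = ed c3, then zero-pad to 7 bytes: K' = ed c3 00 00 00 00 00.
K' ⊕ ipad = db f5 36 36 36 36 36; K' ⊕ opad = b1 9f 5c 5c 5c 5c 5c.
Inner hash: even-index sum = 476 mod 256 = 220; odd-index sum = 691 mod 256 = 179 → dc b3.
Outer hash (recomputed tag): even-index sum = 632 mod 256 = 120; odd-index sum = 563 mod 256 = 51 → 78 33.
Recomputed tag = 7833; claimed = 7833 → match.

valid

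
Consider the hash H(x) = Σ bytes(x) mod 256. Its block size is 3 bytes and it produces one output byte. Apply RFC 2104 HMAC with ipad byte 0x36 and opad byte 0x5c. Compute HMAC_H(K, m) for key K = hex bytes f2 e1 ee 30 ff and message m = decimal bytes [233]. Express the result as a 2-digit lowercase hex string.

Key hex bytes f2 e1 ee 30 ff is 5 bytes > B = 3, so hash it first: H(key) = f0, then zero-pad to 3 bytes: K' = f0 00 00.
K' ⊕ ipad = c6 36 36.  K' ⊕ opad = ac 5c 5c.
Inner input = (K'⊕ipad) ∥ m = c6 36 36 ∥ e9.
Inner hash: sum = 198+54+54+233 = 539; mod 256 = 27 → 1b.
Outer input = (K'⊕opad) ∥ inner = ac 5c 5c ∥ 1b.
Outer hash (tag): sum = 172+92+92+27 = 383; mod 256 = 127 → 7f.

7f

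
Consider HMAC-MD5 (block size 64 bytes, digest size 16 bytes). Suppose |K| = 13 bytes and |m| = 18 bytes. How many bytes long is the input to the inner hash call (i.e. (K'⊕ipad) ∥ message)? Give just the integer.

82

Key is 13 ≤ 64 bytes, zero-padded: |K'| = 64.
Inner input = (K'⊕ipad) ∥ m → 64 + 18 = 82 bytes.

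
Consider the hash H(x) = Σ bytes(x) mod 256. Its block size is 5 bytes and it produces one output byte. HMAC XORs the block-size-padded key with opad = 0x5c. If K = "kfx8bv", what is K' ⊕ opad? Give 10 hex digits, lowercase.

055c5c5c5c

Key "kfx8bv" = 6b 66 78 38 62 76 is 6 bytes > B = 5, so hash it first: H(key) = 59, then zero-pad to 5 bytes: K' = 59 00 00 00 00.
XOR each byte with 0x5c: 59⊕5c=05, 00⊕5c=5c, 00⊕5c=5c, 00⊕5c=5c, 00⊕5c=5c.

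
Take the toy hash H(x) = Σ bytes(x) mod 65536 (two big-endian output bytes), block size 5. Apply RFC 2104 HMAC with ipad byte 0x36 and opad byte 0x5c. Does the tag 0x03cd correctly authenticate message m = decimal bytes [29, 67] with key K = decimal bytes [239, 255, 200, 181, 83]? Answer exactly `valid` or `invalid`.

Key decimal bytes [239, 255, 200, 181, 83] = ef ff c8 b5 53 is exactly B = 5 bytes: K' = ef ff c8 b5 53.
K' ⊕ ipad = d9 c9 fe 83 65; K' ⊕ opad = b3 a3 94 e9 0f.
Inner hash: sum = 217+201+254+131+101+29+67 = 1000 → 03 e8.
Outer hash (recomputed tag): sum = 179+163+148+233+15+3+232 = 973 → 03 cd.
Recomputed tag = 03cd; claimed = 03cd → match.

valid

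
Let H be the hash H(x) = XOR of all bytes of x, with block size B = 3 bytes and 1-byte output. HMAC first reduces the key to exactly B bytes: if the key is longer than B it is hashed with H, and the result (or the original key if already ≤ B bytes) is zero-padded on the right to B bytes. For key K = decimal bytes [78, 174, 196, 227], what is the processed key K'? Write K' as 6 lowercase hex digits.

|K| = 4 > B = 3, so first hash the key.
H(K): XOR 4e⊕ae⊕c4⊕e3 = c7.
Zero-pad H(K) = c7 to 3 bytes: K' = c7 00 00.

c70000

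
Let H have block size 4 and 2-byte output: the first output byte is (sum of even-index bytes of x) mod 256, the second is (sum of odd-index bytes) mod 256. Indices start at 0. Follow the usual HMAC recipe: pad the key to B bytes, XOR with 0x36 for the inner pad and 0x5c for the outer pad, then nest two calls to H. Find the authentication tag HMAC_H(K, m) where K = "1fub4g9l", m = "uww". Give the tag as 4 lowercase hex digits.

f27d

Key "1fub4g9l" = 31 66 75 62 34 67 39 6c is 8 bytes > B = 4, so hash it first: H(key) = 13 9b, then zero-pad to 4 bytes: K' = 13 9b 00 00.
K' ⊕ ipad = 25 ad 36 36.  K' ⊕ opad = 4f c7 5c 5c.
Inner input = (K'⊕ipad) ∥ m = 25 ad 36 36 ∥ 75 77 77.
Inner hash: even-index sum = 327 mod 256 = 71; odd-index sum = 346 mod 256 = 90 → 47 5a.
Outer input = (K'⊕opad) ∥ inner = 4f c7 5c 5c ∥ 47 5a.
Outer hash (tag): even-index sum = 242 mod 256 = 242; odd-index sum = 381 mod 256 = 125 → f2 7d.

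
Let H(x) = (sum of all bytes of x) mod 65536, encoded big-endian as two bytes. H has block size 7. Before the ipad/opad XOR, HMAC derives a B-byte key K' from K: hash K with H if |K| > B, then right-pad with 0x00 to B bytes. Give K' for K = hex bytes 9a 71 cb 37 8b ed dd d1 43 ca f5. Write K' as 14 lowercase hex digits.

|K| = 11 > B = 7, so first hash the key.
H(K): sum = 154+113+203+55+139+237+221+209+67+202+245 = 1845 → 07 35.
Zero-pad H(K) = 07 35 to 7 bytes: K' = 07 35 00 00 00 00 00.

07350000000000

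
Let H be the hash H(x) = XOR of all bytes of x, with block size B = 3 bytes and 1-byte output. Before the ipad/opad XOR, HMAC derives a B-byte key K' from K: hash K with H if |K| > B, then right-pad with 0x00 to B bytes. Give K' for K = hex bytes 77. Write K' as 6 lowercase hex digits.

Key hex bytes 77 is 1 byte ≤ B = 3; zero-pad to 3 bytes: K' = 77 00 00.

770000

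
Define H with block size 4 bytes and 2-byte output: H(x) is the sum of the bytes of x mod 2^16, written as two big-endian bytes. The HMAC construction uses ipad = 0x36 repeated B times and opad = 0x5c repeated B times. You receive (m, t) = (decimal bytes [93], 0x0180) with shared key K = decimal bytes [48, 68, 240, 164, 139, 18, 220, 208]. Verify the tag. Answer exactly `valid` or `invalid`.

valid

Key decimal bytes [48, 68, 240, 164, 139, 18, 220, 208] = 30 44 f0 a4 8b 12 dc d0 is 8 bytes > B = 4, so hash it first: H(key) = 04 51, then zero-pad to 4 bytes: K' = 04 51 00 00.
K' ⊕ ipad = 32 67 36 36; K' ⊕ opad = 58 0d 5c 5c.
Inner hash: sum = 50+103+54+54+93 = 354 → 01 62.
Outer hash (recomputed tag): sum = 88+13+92+92+1+98 = 384 → 01 80.
Recomputed tag = 0180; claimed = 0180 → match.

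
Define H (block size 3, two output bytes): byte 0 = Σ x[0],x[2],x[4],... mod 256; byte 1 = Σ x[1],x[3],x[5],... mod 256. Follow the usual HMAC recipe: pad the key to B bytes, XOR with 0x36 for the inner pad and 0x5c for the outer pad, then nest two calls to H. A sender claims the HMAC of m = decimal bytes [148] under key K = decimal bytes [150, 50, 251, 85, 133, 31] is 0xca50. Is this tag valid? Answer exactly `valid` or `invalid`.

valid

Key decimal bytes [150, 50, 251, 85, 133, 31] = 96 32 fb 55 85 1f is 6 bytes > B = 3, so hash it first: H(key) = 16 a6, then zero-pad to 3 bytes: K' = 16 a6 00.
K' ⊕ ipad = 20 90 36; K' ⊕ opad = 4a fa 5c.
Inner hash: even-index sum = 86 mod 256 = 86; odd-index sum = 292 mod 256 = 36 → 56 24.
Outer hash (recomputed tag): even-index sum = 202 mod 256 = 202; odd-index sum = 336 mod 256 = 80 → ca 50.
Recomputed tag = ca50; claimed = ca50 → match.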